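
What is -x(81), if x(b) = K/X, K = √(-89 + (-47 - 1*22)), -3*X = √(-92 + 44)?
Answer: √474/4 ≈ 5.4429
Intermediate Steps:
X = -4*I*√3/3 (X = -√(-92 + 44)/3 = -4*I*√3/3 ≈ -2.3094*I)
K = I*√158 (K = √(-89 + (-47 - 22)) = √(-89 - 69) = √(-158) = I*√158 ≈ 12.57*I)
x(b) = -√474/4 (x(b) = (I*√158)/((-4*I*√3/3)) = (I*√158)*(I*√3/4) = -√474/4)
-x(81) = -(-1)*√474/4 = √474/4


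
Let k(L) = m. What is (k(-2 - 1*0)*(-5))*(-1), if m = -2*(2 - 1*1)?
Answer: -10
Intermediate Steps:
m = -2 (m = -2*(2 - 1) = -2*1 = -2)
k(L) = -2
(k(-2 - 1*0)*(-5))*(-1) = -2*(-5)*(-1) = 10*(-1) = -10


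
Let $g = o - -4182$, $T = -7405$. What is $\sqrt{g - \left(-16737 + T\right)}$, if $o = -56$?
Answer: $2 \sqrt{7067} \approx 168.13$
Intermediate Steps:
$g = 4126$ ($g = -56 - -4182 = -56 + 4182 = 4126$)
$\sqrt{g - \left(-16737 + T\right)} = \sqrt{4126 + \left(16737 - -7405\right)} = \sqrt{4126 + \left(16737 + 7405\right)} = \sqrt{4126 + 24142} = \sqrt{28268} = 2 \sqrt{7067}$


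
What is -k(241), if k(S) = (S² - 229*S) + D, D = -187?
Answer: -2705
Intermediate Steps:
k(S) = -187 + S² - 229*S (k(S) = (S² - 229*S) - 187 = -187 + S² - 229*S)
-k(241) = -(-187 + 241² - 229*241) = -(-187 + 58081 - 55189) = -1*2705 = -2705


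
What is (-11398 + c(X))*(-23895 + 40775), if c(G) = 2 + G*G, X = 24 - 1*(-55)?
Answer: -87016400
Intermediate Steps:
X = 79 (X = 24 + 55 = 79)
c(G) = 2 + G²
(-11398 + c(X))*(-23895 + 40775) = (-11398 + (2 + 79²))*(-23895 + 40775) = (-11398 + (2 + 6241))*16880 = (-11398 + 6243)*16880 = -5155*16880 = -87016400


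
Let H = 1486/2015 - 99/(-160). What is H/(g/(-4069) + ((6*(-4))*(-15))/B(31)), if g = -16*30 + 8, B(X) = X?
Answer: 27371537/236715520 ≈ 0.11563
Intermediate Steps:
g = -472 (g = -480 + 8 = -472)
H = 87449/64480 (H = 1486*(1/2015) - 99*(-1/160) = 1486/2015 + 99/160 = 87449/64480 ≈ 1.3562)
H/(g/(-4069) + ((6*(-4))*(-15))/B(31)) = 87449/(64480*(-472/(-4069) + ((6*(-4))*(-15))/31)) = 87449/(64480*(-472*(-1/4069) - 24*(-15)*(1/31))) = 87449/(64480*(472/4069 + 360*(1/31))) = 87449/(64480*(472/4069 + 360/31)) = 87449/(64480*(1479472/126139)) = (87449/64480)*(126139/1479472) = 27371537/236715520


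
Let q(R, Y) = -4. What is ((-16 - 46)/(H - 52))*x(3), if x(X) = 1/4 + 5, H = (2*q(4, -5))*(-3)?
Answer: 93/8 ≈ 11.625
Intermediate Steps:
H = 24 (H = (2*(-4))*(-3) = -8*(-3) = 24)
x(X) = 21/4 (x(X) = ¼ + 5 = 21/4)
((-16 - 46)/(H - 52))*x(3) = ((-16 - 46)/(24 - 52))*(21/4) = -62/(-28)*(21/4) = -62*(-1/28)*(21/4) = (31/14)*(21/4) = 93/8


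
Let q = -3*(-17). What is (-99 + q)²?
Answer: 2304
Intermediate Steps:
q = 51
(-99 + q)² = (-99 + 51)² = (-48)² = 2304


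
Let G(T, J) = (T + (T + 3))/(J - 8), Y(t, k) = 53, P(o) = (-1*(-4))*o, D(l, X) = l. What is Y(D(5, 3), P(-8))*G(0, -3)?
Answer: -159/11 ≈ -14.455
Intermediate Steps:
P(o) = 4*o
G(T, J) = (3 + 2*T)/(-8 + J) (G(T, J) = (T + (3 + T))/(-8 + J) = (3 + 2*T)/(-8 + J))
Y(D(5, 3), P(-8))*G(0, -3) = 53*((3 + 2*0)/(-8 - 3)) = 53*((3 + 0)/(-11)) = 53*(-1/11*3) = 53*(-3/11) = -159/11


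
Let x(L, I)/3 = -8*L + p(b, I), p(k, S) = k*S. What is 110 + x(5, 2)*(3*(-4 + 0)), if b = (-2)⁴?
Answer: 398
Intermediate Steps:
b = 16
p(k, S) = S*k
x(L, I) = -24*L + 48*I (x(L, I) = 3*(-8*L + I*16) = 3*(-8*L + 16*I) = -24*L + 48*I)
110 + x(5, 2)*(3*(-4 + 0)) = 110 + (-24*5 + 48*2)*(3*(-4 + 0)) = 110 + (-120 + 96)*(3*(-4)) = 110 - 24*(-12) = 110 + 288 = 398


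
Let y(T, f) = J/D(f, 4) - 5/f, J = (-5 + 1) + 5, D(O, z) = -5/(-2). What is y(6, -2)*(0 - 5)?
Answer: -29/2 ≈ -14.500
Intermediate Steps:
D(O, z) = 5/2 (D(O, z) = -5*(-½) = 5/2)
J = 1 (J = -4 + 5 = 1)
y(T, f) = ⅖ - 5/f (y(T, f) = 1/(5/2) - 5/f = 1*(⅖) - 5/f = ⅖ - 5/f)
y(6, -2)*(0 - 5) = (⅖ - 5/(-2))*(0 - 5) = (⅖ - 5*(-½))*(-5) = (⅖ + 5/2)*(-5) = (29/10)*(-5) = -29/2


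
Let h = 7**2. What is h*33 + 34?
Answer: 1651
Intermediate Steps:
h = 49
h*33 + 34 = 49*33 + 34 = 1617 + 34 = 1651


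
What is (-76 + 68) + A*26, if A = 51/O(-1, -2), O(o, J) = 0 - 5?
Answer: -1366/5 ≈ -273.20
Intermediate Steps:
O(o, J) = -5
A = -51/5 (A = 51/(-5) = 51*(-1/5) = -51/5 ≈ -10.200)
(-76 + 68) + A*26 = (-76 + 68) - 51/5*26 = -8 - 1326/5 = -1366/5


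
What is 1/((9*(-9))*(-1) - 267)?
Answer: -1/186 ≈ -0.0053763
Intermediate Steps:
1/((9*(-9))*(-1) - 267) = 1/(-81*(-1) - 267) = 1/(81 - 267) = 1/(-186) = -1/186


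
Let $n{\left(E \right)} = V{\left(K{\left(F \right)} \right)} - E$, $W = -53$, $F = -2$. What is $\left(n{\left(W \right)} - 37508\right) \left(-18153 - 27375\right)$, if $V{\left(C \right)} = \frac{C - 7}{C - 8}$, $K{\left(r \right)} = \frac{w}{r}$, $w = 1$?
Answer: $\frac{28988588160}{17} \approx 1.7052 \cdot 10^{9}$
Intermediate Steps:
$K{\left(r \right)} = \frac{1}{r}$ ($K{\left(r \right)} = 1 \frac{1}{r} = \frac{1}{r}$)
$V{\left(C \right)} = \frac{-7 + C}{-8 + C}$
$n{\left(E \right)} = \frac{15}{17} - E$ ($n{\left(E \right)} = \frac{-7 + \frac{1}{-2}}{-8 + \frac{1}{-2}} - E = \frac{-7 - \frac{1}{2}}{-8 - \frac{1}{2}} - E = \frac{1}{- \frac{17}{2}} \left(- \frac{15}{2}\right) - E = \left(- \frac{2}{17}\right) \left(- \frac{15}{2}\right) - E = \frac{15}{17} - E$)
$\left(n{\left(W \right)} - 37508\right) \left(-18153 - 27375\right) = \left(\left(\frac{15}{17} - -53\right) - 37508\right) \left(-18153 - 27375\right) = \left(\left(\frac{15}{17} + 53\right) - 37508\right) \left(-45528\right) = \left(\frac{916}{17} - 37508\right) \left(-45528\right) = \left(- \frac{636720}{17}\right) \left(-45528\right) = \frac{28988588160}{17}$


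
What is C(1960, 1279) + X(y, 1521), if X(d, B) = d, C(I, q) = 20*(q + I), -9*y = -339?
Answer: 194453/3 ≈ 64818.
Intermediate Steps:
y = 113/3 (y = -1/9*(-339) = 113/3 ≈ 37.667)
C(I, q) = 20*I + 20*q (C(I, q) = 20*(I + q) = 20*I + 20*q)
C(1960, 1279) + X(y, 1521) = (20*1960 + 20*1279) + 113/3 = (39200 + 25580) + 113/3 = 64780 + 113/3 = 194453/3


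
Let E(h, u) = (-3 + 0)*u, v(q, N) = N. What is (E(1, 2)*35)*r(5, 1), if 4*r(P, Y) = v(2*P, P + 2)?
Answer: -735/2 ≈ -367.50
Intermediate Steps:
r(P, Y) = ½ + P/4 (r(P, Y) = (P + 2)/4 = (2 + P)/4 = ½ + P/4)
E(h, u) = -3*u
(E(1, 2)*35)*r(5, 1) = (-3*2*35)*(½ + (¼)*5) = (-6*35)*(½ + 5/4) = -210*7/4 = -735/2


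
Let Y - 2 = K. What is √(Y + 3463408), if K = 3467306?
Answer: 2*√1732679 ≈ 2632.6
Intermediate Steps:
Y = 3467308 (Y = 2 + 3467306 = 3467308)
√(Y + 3463408) = √(3467308 + 3463408) = √6930716 = 2*√1732679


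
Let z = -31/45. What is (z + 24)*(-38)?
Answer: -39862/45 ≈ -885.82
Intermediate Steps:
z = -31/45 (z = -31*1/45 = -31/45 ≈ -0.68889)
(z + 24)*(-38) = (-31/45 + 24)*(-38) = (1049/45)*(-38) = -39862/45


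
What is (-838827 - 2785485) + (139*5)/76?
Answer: -275447017/76 ≈ -3.6243e+6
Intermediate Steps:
(-838827 - 2785485) + (139*5)/76 = -3624312 + 695*(1/76) = -3624312 + 695/76 = -275447017/76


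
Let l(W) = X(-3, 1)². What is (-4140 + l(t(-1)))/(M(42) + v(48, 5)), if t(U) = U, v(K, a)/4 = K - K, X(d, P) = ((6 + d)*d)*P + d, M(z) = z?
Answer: -666/7 ≈ -95.143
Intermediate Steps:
X(d, P) = d + P*d*(6 + d) (X(d, P) = (d*(6 + d))*P + d = P*d*(6 + d) + d = d + P*d*(6 + d))
v(K, a) = 0 (v(K, a) = 4*(K - K) = 4*0 = 0)
l(W) = 144 (l(W) = (-3*(1 + 6*1 + 1*(-3)))² = (-3*(1 + 6 - 3))² = (-3*4)² = (-12)² = 144)
(-4140 + l(t(-1)))/(M(42) + v(48, 5)) = (-4140 + 144)/(42 + 0) = -3996/42 = -3996*1/42 = -666/7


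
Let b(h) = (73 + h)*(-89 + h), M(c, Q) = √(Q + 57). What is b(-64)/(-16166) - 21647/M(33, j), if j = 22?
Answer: 1377/16166 - 21647*√79/79 ≈ -2435.4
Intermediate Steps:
M(c, Q) = √(57 + Q)
b(h) = (-89 + h)*(73 + h)
b(-64)/(-16166) - 21647/M(33, j) = (-6497 + (-64)² - 16*(-64))/(-16166) - 21647/√(57 + 22) = (-6497 + 4096 + 1024)*(-1/16166) - 21647*√79/79 = -1377*(-1/16166) - 21647*√79/79 = 1377/16166 - 21647*√79/79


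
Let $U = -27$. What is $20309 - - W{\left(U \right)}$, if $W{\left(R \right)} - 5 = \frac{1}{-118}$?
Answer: $\frac{2397051}{118} \approx 20314.0$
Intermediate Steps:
$W{\left(R \right)} = \frac{589}{118}$ ($W{\left(R \right)} = 5 + \frac{1}{-118} = 5 - \frac{1}{118} = \frac{589}{118}$)
$20309 - - W{\left(U \right)} = 20309 - \left(-1\right) \frac{589}{118} = 20309 - - \frac{589}{118} = 20309 + \frac{589}{118} = \frac{2397051}{118}$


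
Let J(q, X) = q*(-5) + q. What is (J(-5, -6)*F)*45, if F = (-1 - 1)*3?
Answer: -5400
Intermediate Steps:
J(q, X) = -4*q (J(q, X) = -5*q + q = -4*q)
F = -6 (F = -2*3 = -6)
(J(-5, -6)*F)*45 = (-4*(-5)*(-6))*45 = (20*(-6))*45 = -120*45 = -5400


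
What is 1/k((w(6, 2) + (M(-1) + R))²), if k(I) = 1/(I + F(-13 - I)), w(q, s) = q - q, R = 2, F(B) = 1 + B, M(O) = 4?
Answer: -12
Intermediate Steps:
w(q, s) = 0
k(I) = -1/12 (k(I) = 1/(I + (1 + (-13 - I))) = 1/(I + (-12 - I)) = 1/(-12) = -1/12)
1/k((w(6, 2) + (M(-1) + R))²) = 1/(-1/12) = -12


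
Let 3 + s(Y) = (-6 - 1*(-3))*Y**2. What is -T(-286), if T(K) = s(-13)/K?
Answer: -255/143 ≈ -1.7832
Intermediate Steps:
s(Y) = -3 - 3*Y**2 (s(Y) = -3 + (-6 - 1*(-3))*Y**2 = -3 + (-6 + 3)*Y**2 = -3 - 3*Y**2)
T(K) = -510/K (T(K) = (-3 - 3*(-13)**2)/K = (-3 - 3*169)/K = (-3 - 507)/K = -510/K)
-T(-286) = -(-510)/(-286) = -(-510)*(-1)/286 = -1*255/143 = -255/143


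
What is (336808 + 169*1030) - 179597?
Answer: 331281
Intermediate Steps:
(336808 + 169*1030) - 179597 = (336808 + 174070) - 179597 = 510878 - 179597 = 331281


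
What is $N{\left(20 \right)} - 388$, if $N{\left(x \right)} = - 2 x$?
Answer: $-428$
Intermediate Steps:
$N{\left(20 \right)} - 388 = \left(-2\right) 20 - 388 = -40 - 388 = -428$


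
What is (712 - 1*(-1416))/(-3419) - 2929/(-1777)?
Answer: 6232795/6075563 ≈ 1.0259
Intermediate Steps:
(712 - 1*(-1416))/(-3419) - 2929/(-1777) = (712 + 1416)*(-1/3419) - 2929*(-1/1777) = 2128*(-1/3419) + 2929/1777 = -2128/3419 + 2929/1777 = 6232795/6075563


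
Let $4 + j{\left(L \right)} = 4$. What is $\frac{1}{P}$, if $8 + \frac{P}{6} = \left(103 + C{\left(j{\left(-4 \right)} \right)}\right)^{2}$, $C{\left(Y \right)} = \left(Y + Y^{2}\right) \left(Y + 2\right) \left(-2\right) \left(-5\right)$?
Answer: $\frac{1}{63606} \approx 1.5722 \cdot 10^{-5}$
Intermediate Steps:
$j{\left(L \right)} = 0$ ($j{\left(L \right)} = -4 + 4 = 0$)
$C{\left(Y \right)} = 10 \left(2 + Y\right) \left(Y + Y^{2}\right)$ ($C{\left(Y \right)} = \left(Y + Y^{2}\right) \left(2 + Y\right) \left(-2\right) \left(-5\right) = \left(2 + Y\right) \left(Y + Y^{2}\right) \left(-2\right) \left(-5\right) = - 2 \left(2 + Y\right) \left(Y + Y^{2}\right) \left(-5\right) = 10 \left(2 + Y\right) \left(Y + Y^{2}\right)$)
$P = 63606$ ($P = -48 + 6 \left(103 + 10 \cdot 0 \left(2 + 0^{2} + 3 \cdot 0\right)\right)^{2} = -48 + 6 \left(103 + 10 \cdot 0 \left(2 + 0 + 0\right)\right)^{2} = -48 + 6 \left(103 + 10 \cdot 0 \cdot 2\right)^{2} = -48 + 6 \left(103 + 0\right)^{2} = -48 + 6 \cdot 103^{2} = -48 + 6 \cdot 10609 = -48 + 63654 = 63606$)
$\frac{1}{P} = \frac{1}{63606}$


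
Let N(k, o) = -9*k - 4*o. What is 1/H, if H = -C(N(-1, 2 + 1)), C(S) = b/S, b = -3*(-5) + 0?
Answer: ⅕ ≈ 0.20000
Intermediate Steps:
b = 15 (b = 15 + 0 = 15)
C(S) = 15/S
H = 5 (H = -15/(-9*(-1) - 4*(2 + 1)) = -15/(9 - 4*3) = -15/(9 - 12) = -15/(-3) = -15*(-1)/3 = -1*(-5) = 5)
1/H = 1/5 = ⅕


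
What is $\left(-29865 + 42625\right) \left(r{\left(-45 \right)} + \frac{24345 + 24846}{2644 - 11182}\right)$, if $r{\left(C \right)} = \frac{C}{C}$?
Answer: $- \frac{86455380}{1423} \approx -60756.0$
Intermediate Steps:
$r{\left(C \right)} = 1$
$\left(-29865 + 42625\right) \left(r{\left(-45 \right)} + \frac{24345 + 24846}{2644 - 11182}\right) = \left(-29865 + 42625\right) \left(1 + \frac{24345 + 24846}{2644 - 11182}\right) = 12760 \left(1 + \frac{49191}{-8538}\right) = 12760 \left(1 + 49191 \left(- \frac{1}{8538}\right)\right) = 12760 \left(1 - \frac{16397}{2846}\right) = 12760 \left(- \frac{13551}{2846}\right) = - \frac{86455380}{1423}$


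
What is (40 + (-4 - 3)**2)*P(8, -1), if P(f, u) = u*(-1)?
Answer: 89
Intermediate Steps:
P(f, u) = -u
(40 + (-4 - 3)**2)*P(8, -1) = (40 + (-4 - 3)**2)*(-1*(-1)) = (40 + (-7)**2)*1 = (40 + 49)*1 = 89*1 = 89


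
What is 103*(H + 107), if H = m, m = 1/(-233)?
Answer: 2567790/233 ≈ 11021.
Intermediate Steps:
m = -1/233 ≈ -0.0042918
H = -1/233 ≈ -0.0042918
103*(H + 107) = 103*(-1/233 + 107) = 103*(24930/233) = 2567790/233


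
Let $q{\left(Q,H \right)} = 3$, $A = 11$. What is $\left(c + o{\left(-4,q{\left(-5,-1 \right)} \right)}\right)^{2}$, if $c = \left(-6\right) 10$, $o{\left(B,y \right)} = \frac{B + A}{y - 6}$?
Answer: $\frac{34969}{9} \approx 3885.4$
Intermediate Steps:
$o{\left(B,y \right)} = \frac{11 + B}{-6 + y}$ ($o{\left(B,y \right)} = \frac{B + 11}{y - 6} = \frac{11 + B}{-6 + y}$)
$c = -60$
$\left(c + o{\left(-4,q{\left(-5,-1 \right)} \right)}\right)^{2} = \left(-60 + \frac{11 - 4}{-6 + 3}\right)^{2} = \left(-60 + \frac{1}{-3} \cdot 7\right)^{2} = \left(-60 - \frac{7}{3}\right)^{2} = \left(- \frac{187}{3}\right)^{2} = \frac{34969}{9}$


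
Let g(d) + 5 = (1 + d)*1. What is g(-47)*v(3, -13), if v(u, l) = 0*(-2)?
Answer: 0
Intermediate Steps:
v(u, l) = 0
g(d) = -4 + d (g(d) = -5 + (1 + d)*1 = -5 + (1 + d) = -4 + d)
g(-47)*v(3, -13) = (-4 - 47)*0 = -51*0 = 0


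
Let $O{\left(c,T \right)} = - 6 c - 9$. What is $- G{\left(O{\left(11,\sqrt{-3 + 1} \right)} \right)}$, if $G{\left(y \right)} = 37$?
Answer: $-37$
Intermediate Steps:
$O{\left(c,T \right)} = -9 - 6 c$
$- G{\left(O{\left(11,\sqrt{-3 + 1} \right)} \right)} = \left(-1\right) 37 = -37$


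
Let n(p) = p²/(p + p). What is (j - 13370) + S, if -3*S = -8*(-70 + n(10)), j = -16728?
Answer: -90814/3 ≈ -30271.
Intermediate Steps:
n(p) = p/2 (n(p) = p²/((2*p)) = (1/(2*p))*p² = p/2)
S = -520/3 (S = -(-8)*(-70 + (½)*10)/3 = -(-8)*(-70 + 5)/3 = -(-8)*(-65)/3 = -⅓*520 = -520/3 ≈ -173.33)
(j - 13370) + S = (-16728 - 13370) - 520/3 = -30098 - 520/3 = -90814/3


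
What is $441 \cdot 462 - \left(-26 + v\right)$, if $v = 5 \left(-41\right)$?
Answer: $203973$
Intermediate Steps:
$v = -205$
$441 \cdot 462 - \left(-26 + v\right) = 441 \cdot 462 + \left(26 - -205\right) = 203742 + \left(26 + 205\right) = 203742 + 231 = 203973$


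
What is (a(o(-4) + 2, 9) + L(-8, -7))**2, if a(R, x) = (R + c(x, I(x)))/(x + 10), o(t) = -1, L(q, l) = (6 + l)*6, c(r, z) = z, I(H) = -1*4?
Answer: 13689/361 ≈ 37.920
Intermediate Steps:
I(H) = -4
L(q, l) = 36 + 6*l
a(R, x) = (-4 + R)/(10 + x) (a(R, x) = (R - 4)/(x + 10) = (-4 + R)/(10 + x))
(a(o(-4) + 2, 9) + L(-8, -7))**2 = ((-4 + (-1 + 2))/(10 + 9) + (36 + 6*(-7)))**2 = ((-4 + 1)/19 + (36 - 42))**2 = ((1/19)*(-3) - 6)**2 = (-3/19 - 6)**2 = (-117/19)**2 = 13689/361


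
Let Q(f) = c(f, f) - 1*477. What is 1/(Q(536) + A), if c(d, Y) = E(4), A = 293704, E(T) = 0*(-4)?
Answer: 1/293227 ≈ 3.4103e-6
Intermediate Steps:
E(T) = 0
c(d, Y) = 0
Q(f) = -477 (Q(f) = 0 - 1*477 = 0 - 477 = -477)
1/(Q(536) + A) = 1/(-477 + 293704) = 1/293227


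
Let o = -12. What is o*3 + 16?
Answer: -20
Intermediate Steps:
o*3 + 16 = -12*3 + 16 = -36 + 16 = -20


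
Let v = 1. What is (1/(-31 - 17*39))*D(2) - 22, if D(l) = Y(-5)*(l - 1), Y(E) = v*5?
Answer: -41189/1872 ≈ -22.003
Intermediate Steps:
Y(E) = 5 (Y(E) = 1*5 = 5)
D(l) = -5 + 5*l (D(l) = 5*(l - 1) = 5*(-1 + l) = -5 + 5*l)
(1/(-31 - 17*39))*D(2) - 22 = (1/(-31 - 17*39))*(-5 + 5*2) - 22 = ((1/39)/(-48))*(-5 + 10) - 22 = -1/48*1/39*5 - 22 = -1/1872*5 - 22 = -5/1872 - 22 = -41189/1872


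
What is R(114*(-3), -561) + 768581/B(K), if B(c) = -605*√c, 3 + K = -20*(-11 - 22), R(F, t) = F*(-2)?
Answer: 684 - 69871*√73/12045 ≈ 634.44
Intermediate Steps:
R(F, t) = -2*F
K = 657 (K = -3 - 20*(-11 - 22) = -3 - 20*(-33) = -3 + 660 = 657)
R(114*(-3), -561) + 768581/B(K) = -228*(-3) + 768581/((-1815*√73)) = -2*(-342) + 768581/((-1815*√73)) = 684 + 768581/((-1815*√73)) = 684 + 768581*(-√73/132495) = 684 - 69871*√73/12045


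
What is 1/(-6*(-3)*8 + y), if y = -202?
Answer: -1/58 ≈ -0.017241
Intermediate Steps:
1/(-6*(-3)*8 + y) = 1/(-6*(-3)*8 - 202) = 1/(18*8 - 202) = 1/(144 - 202) = 1/(-58) = -1/58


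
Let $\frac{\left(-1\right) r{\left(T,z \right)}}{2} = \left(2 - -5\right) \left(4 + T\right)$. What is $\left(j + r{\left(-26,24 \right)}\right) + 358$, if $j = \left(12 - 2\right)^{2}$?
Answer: $766$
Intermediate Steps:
$j = 100$ ($j = 10^{2} = 100$)
$r{\left(T,z \right)} = -56 - 14 T$ ($r{\left(T,z \right)} = - 2 \left(2 - -5\right) \left(4 + T\right) = - 2 \left(2 + 5\right) \left(4 + T\right) = - 2 \cdot 7 \left(4 + T\right) = - 2 \left(28 + 7 T\right) = -56 - 14 T$)
$\left(j + r{\left(-26,24 \right)}\right) + 358 = \left(100 - -308\right) + 358 = \left(100 + \left(-56 + 364\right)\right) + 358 = \left(100 + 308\right) + 358 = 408 + 358 = 766$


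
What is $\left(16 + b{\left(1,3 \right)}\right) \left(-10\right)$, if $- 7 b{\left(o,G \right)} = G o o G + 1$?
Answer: $- \frac{1020}{7} \approx -145.71$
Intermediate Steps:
$b{\left(o,G \right)} = - \frac{1}{7} - \frac{G^{2} o^{2}}{7}$ ($b{\left(o,G \right)} = - \frac{G o o G + 1}{7} = - \frac{G o^{2} G + 1}{7} = - \frac{G^{2} o^{2} + 1}{7} = - \frac{1 + G^{2} o^{2}}{7} = - \frac{1}{7} - \frac{G^{2} o^{2}}{7}$)
$\left(16 + b{\left(1,3 \right)}\right) \left(-10\right) = \left(16 - \left(\frac{1}{7} + \frac{3^{2} \cdot 1^{2}}{7}\right)\right) \left(-10\right) = \left(16 - \left(\frac{1}{7} + \frac{9}{7} \cdot 1\right)\right) \left(-10\right) = \left(16 - \frac{10}{7}\right) \left(-10\right) = \frac{102}{7} \left(-10\right) = - \frac{1020}{7}$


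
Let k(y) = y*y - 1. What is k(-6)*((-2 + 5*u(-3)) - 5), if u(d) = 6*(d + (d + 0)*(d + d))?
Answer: 15505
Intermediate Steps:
k(y) = -1 + y² (k(y) = y² - 1 = -1 + y²)
u(d) = 6*d + 12*d² (u(d) = 6*(d + d*(2*d)) = 6*(d + 2*d²) = 6*d + 12*d²)
k(-6)*((-2 + 5*u(-3)) - 5) = (-1 + (-6)²)*((-2 + 5*(6*(-3)*(1 + 2*(-3)))) - 5) = (-1 + 36)*((-2 + 5*(6*(-3)*(1 - 6))) - 5) = 35*((-2 + 5*(6*(-3)*(-5))) - 5) = 35*((-2 + 5*90) - 5) = 35*((-2 + 450) - 5) = 35*(448 - 5) = 35*443 = 15505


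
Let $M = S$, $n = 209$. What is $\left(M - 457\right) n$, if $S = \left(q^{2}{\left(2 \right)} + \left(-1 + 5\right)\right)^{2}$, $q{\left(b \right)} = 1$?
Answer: $-90288$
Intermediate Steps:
$S = 25$ ($S = \left(1^{2} + \left(-1 + 5\right)\right)^{2} = \left(1 + 4\right)^{2} = 5^{2} = 25$)
$M = 25$
$\left(M - 457\right) n = \left(25 - 457\right) 209 = \left(-432\right) 209 = -90288$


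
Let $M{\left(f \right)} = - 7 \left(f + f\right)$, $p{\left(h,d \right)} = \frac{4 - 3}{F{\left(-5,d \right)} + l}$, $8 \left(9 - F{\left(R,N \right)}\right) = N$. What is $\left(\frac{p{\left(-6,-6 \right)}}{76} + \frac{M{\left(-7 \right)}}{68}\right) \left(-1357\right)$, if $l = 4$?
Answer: $- \frac{69531323}{35530} \approx -1957.0$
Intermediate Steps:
$F{\left(R,N \right)} = 9 - \frac{N}{8}$
$p{\left(h,d \right)} = \frac{1}{13 - \frac{d}{8}}$ ($p{\left(h,d \right)} = \frac{4 - 3}{\left(9 - \frac{d}{8}\right) + 4} = 1 \frac{1}{13 - \frac{d}{8}} = \frac{1}{13 - \frac{d}{8}}$)
$M{\left(f \right)} = - 14 f$ ($M{\left(f \right)} = - 7 \cdot 2 f = - 14 f$)
$\left(\frac{p{\left(-6,-6 \right)}}{76} + \frac{M{\left(-7 \right)}}{68}\right) \left(-1357\right) = \left(\frac{\left(-8\right) \frac{1}{-104 - 6}}{76} + \frac{\left(-14\right) \left(-7\right)}{68}\right) \left(-1357\right) = \left(- \frac{8}{-110} \cdot \frac{1}{76} + 98 \cdot \frac{1}{68}\right) \left(-1357\right) = \left(\left(-8\right) \left(- \frac{1}{110}\right) \frac{1}{76} + \frac{49}{34}\right) \left(-1357\right) = \left(\frac{4}{55} \cdot \frac{1}{76} + \frac{49}{34}\right) \left(-1357\right) = \left(\frac{1}{1045} + \frac{49}{34}\right) \left(-1357\right) = \frac{51239}{35530} \left(-1357\right) = - \frac{69531323}{35530}$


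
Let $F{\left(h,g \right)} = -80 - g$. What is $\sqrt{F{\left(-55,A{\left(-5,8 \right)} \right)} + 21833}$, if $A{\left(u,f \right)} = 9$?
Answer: $12 \sqrt{151} \approx 147.46$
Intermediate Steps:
$\sqrt{F{\left(-55,A{\left(-5,8 \right)} \right)} + 21833} = \sqrt{\left(-80 - 9\right) + 21833} = \sqrt{-89 + 21833} = \sqrt{21744} = 12 \sqrt{151}$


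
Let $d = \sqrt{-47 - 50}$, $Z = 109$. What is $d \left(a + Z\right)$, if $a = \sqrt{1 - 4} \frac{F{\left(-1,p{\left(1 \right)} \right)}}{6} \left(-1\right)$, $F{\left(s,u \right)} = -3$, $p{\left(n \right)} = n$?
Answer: $- \frac{\sqrt{291}}{2} + 109 i \sqrt{97} \approx -8.5294 + 1073.5 i$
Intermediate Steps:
$d = i \sqrt{97}$ ($d = \sqrt{-97} = i \sqrt{97} \approx 9.8489 i$)
$a = \frac{i \sqrt{3}}{2}$ ($a = \sqrt{1 - 4} \left(- \frac{3}{6}\right) \left(-1\right) = \sqrt{-3} \left(\left(-3\right) \frac{1}{6}\right) \left(-1\right) = i \sqrt{3} \left(- \frac{1}{2}\right) \left(-1\right) = - \frac{i \sqrt{3}}{2} \left(-1\right) = \frac{i \sqrt{3}}{2} \approx 0.86602 i$)
$d \left(a + Z\right) = i \sqrt{97} \left(\frac{i \sqrt{3}}{2} + 109\right) = i \sqrt{97} \left(109 + \frac{i \sqrt{3}}{2}\right)$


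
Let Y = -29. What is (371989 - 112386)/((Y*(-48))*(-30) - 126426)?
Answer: -259603/168186 ≈ -1.5435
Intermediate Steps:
(371989 - 112386)/((Y*(-48))*(-30) - 126426) = (371989 - 112386)/(-29*(-48)*(-30) - 126426) = 259603/(1392*(-30) - 126426) = 259603/(-41760 - 126426) = 259603/(-168186) = 259603*(-1/168186) = -259603/168186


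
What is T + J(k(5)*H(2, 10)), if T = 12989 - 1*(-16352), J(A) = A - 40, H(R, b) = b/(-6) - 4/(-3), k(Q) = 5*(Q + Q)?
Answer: 87853/3 ≈ 29284.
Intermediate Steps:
k(Q) = 10*Q (k(Q) = 5*(2*Q) = 10*Q)
H(R, b) = 4/3 - b/6 (H(R, b) = b*(-⅙) - 4*(-⅓) = -b/6 + 4/3 = 4/3 - b/6)
J(A) = -40 + A
T = 29341 (T = 12989 + 16352 = 29341)
T + J(k(5)*H(2, 10)) = 29341 + (-40 + (10*5)*(4/3 - ⅙*10)) = 29341 + (-40 + 50*(4/3 - 5/3)) = 29341 + (-40 + 50*(-⅓)) = 29341 + (-40 - 50/3) = 29341 - 170/3 = 87853/3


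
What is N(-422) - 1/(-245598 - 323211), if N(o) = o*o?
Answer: 101295781957/568809 ≈ 1.7808e+5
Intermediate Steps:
N(o) = o²
N(-422) - 1/(-245598 - 323211) = (-422)² - 1/(-245598 - 323211) = 178084 - 1/(-568809) = 178084 - 1*(-1/568809) = 178084 + 1/568809 = 101295781957/568809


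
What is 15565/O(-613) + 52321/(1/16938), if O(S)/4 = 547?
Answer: 1939034273989/2188 ≈ 8.8621e+8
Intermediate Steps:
O(S) = 2188 (O(S) = 4*547 = 2188)
15565/O(-613) + 52321/(1/16938) = 15565/2188 + 52321/(1/16938) = 15565*(1/2188) + 52321/(1/16938) = 15565/2188 + 52321*16938 = 15565/2188 + 886213098 = 1939034273989/2188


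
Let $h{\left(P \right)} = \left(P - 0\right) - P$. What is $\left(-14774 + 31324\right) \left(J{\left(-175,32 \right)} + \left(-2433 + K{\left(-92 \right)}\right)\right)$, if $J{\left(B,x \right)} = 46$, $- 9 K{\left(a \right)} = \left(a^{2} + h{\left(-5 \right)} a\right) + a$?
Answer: $- \frac{494100250}{9} \approx -5.49 \cdot 10^{7}$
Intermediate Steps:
$h{\left(P \right)} = 0$ ($h{\left(P \right)} = \left(P + 0\right) - P = P - P = 0$)
$K{\left(a \right)} = - \frac{a}{9} - \frac{a^{2}}{9}$ ($K{\left(a \right)} = - \frac{\left(a^{2} + 0 a\right) + a}{9} = - \frac{\left(a^{2} + 0\right) + a}{9} = - \frac{a^{2} + a}{9} = - \frac{a + a^{2}}{9} = - \frac{a}{9} - \frac{a^{2}}{9}$)
$\left(-14774 + 31324\right) \left(J{\left(-175,32 \right)} + \left(-2433 + K{\left(-92 \right)}\right)\right) = \left(-14774 + 31324\right) \left(46 - \left(2433 - \frac{92 \left(1 - 92\right)}{9}\right)\right) = 16550 \left(46 - \left(2433 - - \frac{8372}{9}\right)\right) = 16550 \left(46 - \frac{30269}{9}\right) = 16550 \left(- \frac{29855}{9}\right) = - \frac{494100250}{9}$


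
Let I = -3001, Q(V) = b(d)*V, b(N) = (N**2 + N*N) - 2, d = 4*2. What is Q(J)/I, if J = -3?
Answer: 378/3001 ≈ 0.12596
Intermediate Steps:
d = 8
b(N) = -2 + 2*N**2 (b(N) = (N**2 + N**2) - 2 = 2*N**2 - 2 = -2 + 2*N**2)
Q(V) = 126*V (Q(V) = (-2 + 2*8**2)*V = (-2 + 2*64)*V = (-2 + 128)*V = 126*V)
Q(J)/I = (126*(-3))/(-3001) = -378*(-1/3001) = 378/3001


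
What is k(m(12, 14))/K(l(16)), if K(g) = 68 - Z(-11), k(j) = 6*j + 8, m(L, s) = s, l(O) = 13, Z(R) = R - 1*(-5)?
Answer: 46/37 ≈ 1.2432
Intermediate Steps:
Z(R) = 5 + R (Z(R) = R + 5 = 5 + R)
k(j) = 8 + 6*j
K(g) = 74 (K(g) = 68 - (5 - 11) = 68 - 1*(-6) = 68 + 6 = 74)
k(m(12, 14))/K(l(16)) = (8 + 6*14)/74 = (8 + 84)*(1/74) = 92*(1/74) = 46/37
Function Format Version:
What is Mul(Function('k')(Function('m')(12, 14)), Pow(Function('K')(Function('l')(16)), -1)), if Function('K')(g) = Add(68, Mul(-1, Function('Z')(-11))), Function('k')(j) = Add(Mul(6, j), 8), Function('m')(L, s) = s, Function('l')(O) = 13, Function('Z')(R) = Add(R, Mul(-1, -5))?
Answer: Rational(46, 37) ≈ 1.2432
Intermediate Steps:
Function('Z')(R) = Add(5, R) (Function('Z')(R) = Add(R, 5) = Add(5, R))
Function('k')(j) = Add(8, Mul(6, j))
Function('K')(g) = 74 (Function('K')(g) = Add(68, Mul(-1, Add(5, -11))) = Add(68, Mul(-1, -6)) = Add(68, 6) = 74)
Mul(Function('k')(Function('m')(12, 14)), Pow(Function('K')(Function('l')(16)), -1)) = Mul(Add(8, Mul(6, 14)), Pow(74, -1)) = Mul(Add(8, 84), Rational(1, 74)) = Mul(92, Rational(1, 74)) = Rational(46, 37)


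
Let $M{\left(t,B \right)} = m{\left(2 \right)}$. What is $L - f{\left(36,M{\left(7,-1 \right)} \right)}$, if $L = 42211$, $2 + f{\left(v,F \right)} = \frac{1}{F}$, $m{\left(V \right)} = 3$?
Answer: $\frac{126638}{3} \approx 42213.0$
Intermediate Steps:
$M{\left(t,B \right)} = 3$
$f{\left(v,F \right)} = -2 + \frac{1}{F}$
$L - f{\left(36,M{\left(7,-1 \right)} \right)} = 42211 - \left(-2 + \frac{1}{3}\right) = 42211 - - \frac{5}{3} = 42211 + \frac{5}{3} = \frac{126638}{3}$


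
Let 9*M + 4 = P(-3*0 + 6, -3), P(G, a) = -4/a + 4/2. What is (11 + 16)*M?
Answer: -2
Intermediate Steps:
P(G, a) = 2 - 4/a (P(G, a) = -4/a + 4*(½) = -4/a + 2 = 2 - 4/a)
M = -2/27 (M = -4/9 + (2 - 4/(-3))/9 = -4/9 + (2 - 4*(-⅓))/9 = -4/9 + (2 + 4/3)/9 = -4/9 + (⅑)*(10/3) = -4/9 + 10/27 = -2/27 ≈ -0.074074)
(11 + 16)*M = (11 + 16)*(-2/27) = 27*(-2/27) = -2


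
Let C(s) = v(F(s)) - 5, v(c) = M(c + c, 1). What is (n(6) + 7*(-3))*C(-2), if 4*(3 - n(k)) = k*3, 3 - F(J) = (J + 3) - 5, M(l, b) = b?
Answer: 90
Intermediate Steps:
F(J) = 5 - J (F(J) = 3 - ((J + 3) - 5) = 3 - ((3 + J) - 5) = 3 - (-2 + J) = 3 + (2 - J) = 5 - J)
n(k) = 3 - 3*k/4 (n(k) = 3 - k*3/4 = 3 - 3*k/4)
v(c) = 1
C(s) = -4 (C(s) = 1 - 5 = -4)
(n(6) + 7*(-3))*C(-2) = ((3 - ¾*6) + 7*(-3))*(-4) = ((3 - 9/2) - 21)*(-4) = (-3/2 - 21)*(-4) = -45/2*(-4) = 90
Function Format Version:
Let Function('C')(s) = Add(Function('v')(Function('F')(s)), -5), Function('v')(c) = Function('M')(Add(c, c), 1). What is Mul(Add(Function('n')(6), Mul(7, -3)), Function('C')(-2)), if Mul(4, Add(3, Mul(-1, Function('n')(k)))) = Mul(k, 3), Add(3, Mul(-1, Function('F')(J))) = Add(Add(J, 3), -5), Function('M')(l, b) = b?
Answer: 90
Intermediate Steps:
Function('F')(J) = Add(5, Mul(-1, J)) (Function('F')(J) = Add(3, Mul(-1, Add(Add(J, 3), -5))) = Add(3, Mul(-1, Add(Add(3, J), -5))) = Add(3, Mul(-1, Add(-2, J))) = Add(3, Add(2, Mul(-1, J))) = Add(5, Mul(-1, J)))
Function('n')(k) = Add(3, Mul(Rational(-3, 4), k)) (Function('n')(k) = Add(3, Mul(Rational(-1, 4), Mul(k, 3))) = Add(3, Mul(Rational(-1, 4), Mul(3, k))) = Add(3, Mul(Rational(-3, 4), k)))
Function('v')(c) = 1
Function('C')(s) = -4 (Function('C')(s) = Add(1, -5) = -4)
Mul(Add(Function('n')(6), Mul(7, -3)), Function('C')(-2)) = Mul(Add(Add(3, Mul(Rational(-3, 4), 6)), Mul(7, -3)), -4) = Mul(Add(Add(3, Rational(-9, 2)), -21), -4) = Mul(Add(Rational(-3, 2), -21), -4) = Mul(Rational(-45, 2), -4) = 90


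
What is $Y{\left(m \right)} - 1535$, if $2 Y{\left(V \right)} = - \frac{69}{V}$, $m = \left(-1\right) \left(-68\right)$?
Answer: $- \frac{208829}{136} \approx -1535.5$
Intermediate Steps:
$m = 68$
$Y{\left(V \right)} = - \frac{69}{2 V}$ ($Y{\left(V \right)} = \frac{\left(-69\right) \frac{1}{V}}{2} = - \frac{69}{2 V}$)
$Y{\left(m \right)} - 1535 = - \frac{69}{2 \cdot 68} - 1535 = \left(- \frac{69}{2}\right) \frac{1}{68} - 1535 = - \frac{69}{136} - 1535 = - \frac{208829}{136}$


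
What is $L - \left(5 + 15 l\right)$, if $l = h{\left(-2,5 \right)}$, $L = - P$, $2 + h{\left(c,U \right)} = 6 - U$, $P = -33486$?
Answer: $33496$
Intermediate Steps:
$h{\left(c,U \right)} = 4 - U$ ($h{\left(c,U \right)} = -2 - \left(-6 + U\right) = 4 - U$)
$L = 33486$ ($L = \left(-1\right) \left(-33486\right) = 33486$)
$l = -1$ ($l = 4 - 5 = -1$)
$L - \left(5 + 15 l\right) = 33486 - -10 = 33486 + \left(-5 + 15\right) = 33486 + 10 = 33496$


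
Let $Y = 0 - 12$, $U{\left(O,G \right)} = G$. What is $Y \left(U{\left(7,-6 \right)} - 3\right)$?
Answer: $108$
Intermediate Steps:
$Y = -12$
$Y \left(U{\left(7,-6 \right)} - 3\right) = - 12 \left(-6 - 3\right) = \left(-12\right) \left(-9\right) = 108$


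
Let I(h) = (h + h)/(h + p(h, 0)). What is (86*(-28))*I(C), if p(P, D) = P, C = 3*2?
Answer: -2408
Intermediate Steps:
C = 6
I(h) = 1 (I(h) = (h + h)/(h + h) = (2*h)/((2*h)) = (2*h)*(1/(2*h)) = 1)
(86*(-28))*I(C) = (86*(-28))*1 = -2408*1 = -2408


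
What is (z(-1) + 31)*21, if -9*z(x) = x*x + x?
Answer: 651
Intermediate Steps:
z(x) = -x/9 - x**2/9 (z(x) = -(x*x + x)/9 = -(x**2 + x)/9 = -(x + x**2)/9 = -x/9 - x**2/9)
(z(-1) + 31)*21 = (-1/9*(-1)*(1 - 1) + 31)*21 = (-1/9*(-1)*0 + 31)*21 = (0 + 31)*21 = 31*21 = 651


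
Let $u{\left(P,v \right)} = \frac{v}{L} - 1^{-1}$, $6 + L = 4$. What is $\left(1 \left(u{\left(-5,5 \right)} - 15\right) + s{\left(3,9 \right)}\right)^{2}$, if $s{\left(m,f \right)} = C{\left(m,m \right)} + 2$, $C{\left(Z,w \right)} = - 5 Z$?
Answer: $\frac{3969}{4} \approx 992.25$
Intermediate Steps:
$L = -2$ ($L = -6 + 4 = -2$)
$s{\left(m,f \right)} = 2 - 5 m$ ($s{\left(m,f \right)} = - 5 m + 2 = 2 - 5 m$)
$u{\left(P,v \right)} = -1 - \frac{v}{2}$ ($u{\left(P,v \right)} = \frac{v}{-2} - 1^{-1} = v \left(- \frac{1}{2}\right) - 1 = - \frac{v}{2} - 1 = -1 - \frac{v}{2}$)
$\left(1 \left(u{\left(-5,5 \right)} - 15\right) + s{\left(3,9 \right)}\right)^{2} = \left(1 \left(\left(-1 - \frac{5}{2}\right) - 15\right) + \left(2 - 15\right)\right)^{2} = \left(1 \left(- \frac{7}{2} - 15\right) - 13\right)^{2} = \left(1 \left(- \frac{37}{2}\right) - 13\right)^{2} = \left(- \frac{37}{2} - 13\right)^{2} = \left(- \frac{63}{2}\right)^{2} = \frac{3969}{4}$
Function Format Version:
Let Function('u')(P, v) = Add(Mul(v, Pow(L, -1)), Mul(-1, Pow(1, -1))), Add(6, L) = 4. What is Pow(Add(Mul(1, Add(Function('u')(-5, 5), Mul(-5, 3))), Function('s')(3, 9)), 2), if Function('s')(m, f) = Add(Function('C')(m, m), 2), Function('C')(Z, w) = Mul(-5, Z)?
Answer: Rational(3969, 4) ≈ 992.25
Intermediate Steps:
L = -2 (L = Add(-6, 4) = -2)
Function('s')(m, f) = Add(2, Mul(-5, m)) (Function('s')(m, f) = Add(Mul(-5, m), 2) = Add(2, Mul(-5, m)))
Function('u')(P, v) = Add(-1, Mul(Rational(-1, 2), v)) (Function('u')(P, v) = Add(Mul(v, Pow(-2, -1)), Mul(-1, Pow(1, -1))) = Add(Mul(v, Rational(-1, 2)), Mul(-1, 1)) = Add(Mul(Rational(-1, 2), v), -1) = Add(-1, Mul(Rational(-1, 2), v)))
Pow(Add(Mul(1, Add(Function('u')(-5, 5), Mul(-5, 3))), Function('s')(3, 9)), 2) = Pow(Add(Mul(1, Add(Add(-1, Mul(Rational(-1, 2), 5)), Mul(-5, 3))), Add(2, Mul(-5, 3))), 2) = Pow(Add(Mul(1, Add(Add(-1, Rational(-5, 2)), -15)), Add(2, -15)), 2) = Pow(Add(Mul(1, Add(Rational(-7, 2), -15)), -13), 2) = Pow(Add(Mul(1, Rational(-37, 2)), -13), 2) = Pow(Add(Rational(-37, 2), -13), 2) = Pow(Rational(-63, 2), 2) = Rational(3969, 4)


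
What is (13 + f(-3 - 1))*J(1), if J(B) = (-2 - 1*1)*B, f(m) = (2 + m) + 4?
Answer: -45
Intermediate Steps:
f(m) = 6 + m
J(B) = -3*B (J(B) = (-2 - 1)*B = -3*B)
(13 + f(-3 - 1))*J(1) = (13 + (6 + (-3 - 1)))*(-3*1) = (13 + (6 - 4))*(-3) = (13 + 2)*(-3) = 15*(-3) = -45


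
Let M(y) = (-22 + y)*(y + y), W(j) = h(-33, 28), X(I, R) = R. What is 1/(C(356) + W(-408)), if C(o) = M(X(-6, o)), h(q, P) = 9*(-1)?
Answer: 1/237799 ≈ 4.2052e-6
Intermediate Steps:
h(q, P) = -9
W(j) = -9
M(y) = 2*y*(-22 + y) (M(y) = (-22 + y)*(2*y) = 2*y*(-22 + y))
C(o) = 2*o*(-22 + o)
1/(C(356) + W(-408)) = 1/(2*356*(-22 + 356) - 9) = 1/(2*356*334 - 9) = 1/(237808 - 9) = 1/237799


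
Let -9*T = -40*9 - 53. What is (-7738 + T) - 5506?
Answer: -118783/9 ≈ -13198.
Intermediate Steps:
T = 413/9 (T = -(-40*9 - 53)/9 = -(-360 - 53)/9 = -1/9*(-413) = 413/9 ≈ 45.889)
(-7738 + T) - 5506 = (-7738 + 413/9) - 5506 = -69229/9 - 5506 = -118783/9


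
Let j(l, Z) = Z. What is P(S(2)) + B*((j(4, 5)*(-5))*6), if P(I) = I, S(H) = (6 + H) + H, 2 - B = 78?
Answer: 11410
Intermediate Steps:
B = -76 (B = 2 - 1*78 = 2 - 78 = -76)
S(H) = 6 + 2*H
P(S(2)) + B*((j(4, 5)*(-5))*6) = (6 + 2*2) - 76*5*(-5)*6 = (6 + 4) - (-1900)*6 = 10 - 76*(-150) = 10 + 11400 = 11410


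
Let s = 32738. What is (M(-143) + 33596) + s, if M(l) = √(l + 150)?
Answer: 66334 + √7 ≈ 66337.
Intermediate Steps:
M(l) = √(150 + l)
(M(-143) + 33596) + s = (√(150 - 143) + 33596) + 32738 = (√7 + 33596) + 32738 = (33596 + √7) + 32738 = 66334 + √7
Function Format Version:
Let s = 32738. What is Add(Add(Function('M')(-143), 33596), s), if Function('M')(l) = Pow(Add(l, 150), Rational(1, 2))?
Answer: Add(66334, Pow(7, Rational(1, 2))) ≈ 66337.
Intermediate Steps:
Function('M')(l) = Pow(Add(150, l), Rational(1, 2))
Add(Add(Function('M')(-143), 33596), s) = Add(Add(Pow(Add(150, -143), Rational(1, 2)), 33596), 32738) = Add(Add(Pow(7, Rational(1, 2)), 33596), 32738) = Add(Add(33596, Pow(7, Rational(1, 2))), 32738) = Add(66334, Pow(7, Rational(1, 2)))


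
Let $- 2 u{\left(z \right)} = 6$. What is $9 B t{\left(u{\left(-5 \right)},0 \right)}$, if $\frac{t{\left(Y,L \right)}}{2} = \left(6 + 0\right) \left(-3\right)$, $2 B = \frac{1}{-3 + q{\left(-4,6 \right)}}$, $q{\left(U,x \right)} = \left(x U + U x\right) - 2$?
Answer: $\frac{162}{53} \approx 3.0566$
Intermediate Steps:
$q{\left(U,x \right)} = -2 + 2 U x$ ($q{\left(U,x \right)} = \left(U x + U x\right) - 2 = 2 U x - 2 = -2 + 2 U x$)
$u{\left(z \right)} = -3$ ($u{\left(z \right)} = \left(- \frac{1}{2}\right) 6 = -3$)
$B = - \frac{1}{106}$ ($B = \frac{1}{2 \left(-3 + \left(-2 + 2 \left(-4\right) 6\right)\right)} = \frac{1}{2 \left(-3 - 50\right)} = \frac{1}{2 \left(-53\right)} = \frac{1}{2} \left(- \frac{1}{53}\right) = - \frac{1}{106} \approx -0.009434$)
$t{\left(Y,L \right)} = -36$ ($t{\left(Y,L \right)} = 2 \left(6 + 0\right) \left(-3\right) = 2 \cdot 6 \left(-3\right) = 2 \left(-18\right) = -36$)
$9 B t{\left(u{\left(-5 \right)},0 \right)} = 9 \left(- \frac{1}{106}\right) \left(-36\right) = \left(- \frac{9}{106}\right) \left(-36\right) = \frac{162}{53}$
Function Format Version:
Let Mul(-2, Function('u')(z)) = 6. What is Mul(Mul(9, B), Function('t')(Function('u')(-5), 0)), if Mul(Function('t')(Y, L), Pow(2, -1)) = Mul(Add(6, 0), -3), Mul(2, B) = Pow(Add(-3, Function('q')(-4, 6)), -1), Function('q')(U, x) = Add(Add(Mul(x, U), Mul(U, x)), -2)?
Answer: Rational(162, 53) ≈ 3.0566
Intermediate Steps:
Function('q')(U, x) = Add(-2, Mul(2, U, x)) (Function('q')(U, x) = Add(Add(Mul(U, x), Mul(U, x)), -2) = Add(Mul(2, U, x), -2) = Add(-2, Mul(2, U, x)))
Function('u')(z) = -3 (Function('u')(z) = Mul(Rational(-1, 2), 6) = -3)
B = Rational(-1, 106) (B = Mul(Rational(1, 2), Pow(Add(-3, Add(-2, Mul(2, -4, 6))), -1)) = Mul(Rational(1, 2), Pow(Add(-3, Add(-2, -48)), -1)) = Mul(Rational(1, 2), Pow(Add(-3, -50), -1)) = Mul(Rational(1, 2), Pow(-53, -1)) = Mul(Rational(1, 2), Rational(-1, 53)) = Rational(-1, 106) ≈ -0.0094340)
Function('t')(Y, L) = -36 (Function('t')(Y, L) = Mul(2, Mul(Add(6, 0), -3)) = Mul(2, Mul(6, -3)) = Mul(2, -18) = -36)
Mul(Mul(9, B), Function('t')(Function('u')(-5), 0)) = Mul(Mul(9, Rational(-1, 106)), -36) = Mul(Rational(-9, 106), -36) = Rational(162, 53)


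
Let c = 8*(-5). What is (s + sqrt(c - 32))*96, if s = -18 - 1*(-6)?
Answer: -1152 + 576*I*sqrt(2) ≈ -1152.0 + 814.59*I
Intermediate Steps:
s = -12 (s = -18 + 6 = -12)
c = -40
(s + sqrt(c - 32))*96 = (-12 + sqrt(-40 - 32))*96 = (-12 + sqrt(-72))*96 = (-12 + 6*I*sqrt(2))*96 = -1152 + 576*I*sqrt(2)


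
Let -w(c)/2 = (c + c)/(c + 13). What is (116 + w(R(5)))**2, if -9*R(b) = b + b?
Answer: 155052304/11449 ≈ 13543.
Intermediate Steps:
R(b) = -2*b/9 (R(b) = -(b + b)/9 = -2*b/9)
w(c) = -4*c/(13 + c) (w(c) = -2*(c + c)/(c + 13) = -2*2*c/(13 + c) = -4*c/(13 + c))
(116 + w(R(5)))**2 = (116 - 4*(-2/9*5)/(13 - 2/9*5))**2 = (116 - 4*(-10/9)/(13 - 10/9))**2 = (116 - 4*(-10/9)/107/9)**2 = (116 - 4*(-10/9)*9/107)**2 = (116 + 40/107)**2 = (12452/107)**2 = 155052304/11449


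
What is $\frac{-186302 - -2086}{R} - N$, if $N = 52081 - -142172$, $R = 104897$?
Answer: $- \frac{20376741157}{104897} \approx -1.9425 \cdot 10^{5}$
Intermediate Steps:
$N = 194253$ ($N = 52081 + 142172 = 194253$)
$\frac{-186302 - -2086}{R} - N = \frac{-186302 - -2086}{104897} - 194253 = \left(-186302 + 2086\right) \frac{1}{104897} - 194253 = \left(-184216\right) \frac{1}{104897} - 194253 = - \frac{184216}{104897} - 194253 = - \frac{20376741157}{104897}$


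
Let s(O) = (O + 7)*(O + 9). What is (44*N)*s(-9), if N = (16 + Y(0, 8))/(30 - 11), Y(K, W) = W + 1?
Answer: 0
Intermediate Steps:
Y(K, W) = 1 + W
s(O) = (7 + O)*(9 + O)
N = 25/19 (N = (16 + (1 + 8))/(30 - 11) = (16 + 9)/19 = 25*(1/19) = 25/19 ≈ 1.3158)
(44*N)*s(-9) = (44*(25/19))*(63 + (-9)**2 + 16*(-9)) = 1100*(63 + 81 - 144)/19 = (1100/19)*0 = 0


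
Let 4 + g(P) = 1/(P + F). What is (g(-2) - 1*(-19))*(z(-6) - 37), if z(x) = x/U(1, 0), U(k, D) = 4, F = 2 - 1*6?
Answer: -6853/12 ≈ -571.08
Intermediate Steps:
F = -4 (F = 2 - 6 = -4)
g(P) = -4 + 1/(-4 + P) (g(P) = -4 + 1/(P - 4) = -4 + 1/(-4 + P))
z(x) = x/4
(g(-2) - 1*(-19))*(z(-6) - 37) = ((17 - 4*(-2))/(-4 - 2) - 1*(-19))*((¼)*(-6) - 37) = ((17 + 8)/(-6) + 19)*(-3/2 - 37) = (-⅙*25 + 19)*(-77/2) = (-25/6 + 19)*(-77/2) = (89/6)*(-77/2) = -6853/12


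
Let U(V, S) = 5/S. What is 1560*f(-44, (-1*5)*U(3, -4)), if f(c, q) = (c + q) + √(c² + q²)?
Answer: -58890 + 390*√31601 ≈ 10439.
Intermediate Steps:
f(c, q) = c + q + √(c² + q²)
1560*f(-44, (-1*5)*U(3, -4)) = 1560*(-44 + (-1*5)*(5/(-4)) + √((-44)² + ((-1*5)*(5/(-4)))²)) = 1560*(-44 - 25*(-1)/4 + √(1936 + (-25*(-1)/4)²)) = 1560*(-44 - 5*(-5/4) + √(1936 + (-5*(-5/4))²)) = 1560*(-44 + 25/4 + √(1936 + (25/4)²)) = 1560*(-44 + 25/4 + √(1936 + 625/16)) = 1560*(-44 + 25/4 + √(31601/16)) = 1560*(-44 + 25/4 + √31601/4) = 1560*(-151/4 + √31601/4) = -58890 + 390*√31601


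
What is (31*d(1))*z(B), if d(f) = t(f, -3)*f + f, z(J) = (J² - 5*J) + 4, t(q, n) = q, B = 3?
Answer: -124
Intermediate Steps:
z(J) = 4 + J² - 5*J
d(f) = f + f² (d(f) = f*f + f = f² + f = f + f²)
(31*d(1))*z(B) = (31*(1*(1 + 1)))*(4 + 3² - 5*3) = (31*(1*2))*(4 + 9 - 15) = (31*2)*(-2) = 62*(-2) = -124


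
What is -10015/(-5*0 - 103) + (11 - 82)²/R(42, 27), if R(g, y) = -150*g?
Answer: 62575277/648900 ≈ 96.433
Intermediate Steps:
-10015/(-5*0 - 103) + (11 - 82)²/R(42, 27) = -10015/(-5*0 - 103) + (11 - 82)²/((-150*42)) = -10015/(0 - 103) + (-71)²/(-6300) = -10015/(-103) + 5041*(-1/6300) = -10015*(-1/103) - 5041/6300 = 10015/103 - 5041/6300 = 62575277/648900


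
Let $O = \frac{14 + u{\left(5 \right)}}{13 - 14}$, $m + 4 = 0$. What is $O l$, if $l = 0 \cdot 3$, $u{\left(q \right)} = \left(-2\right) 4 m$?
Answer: $0$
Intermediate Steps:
$m = -4$ ($m = -4 + 0 = -4$)
$u{\left(q \right)} = 32$ ($u{\left(q \right)} = \left(-2\right) 4 \left(-4\right) = \left(-8\right) \left(-4\right) = 32$)
$l = 0$
$O = -46$ ($O = \frac{14 + 32}{13 - 14} = \frac{46}{-1} = 46 \left(-1\right) = -46$)
$O l = \left(-46\right) 0 = 0$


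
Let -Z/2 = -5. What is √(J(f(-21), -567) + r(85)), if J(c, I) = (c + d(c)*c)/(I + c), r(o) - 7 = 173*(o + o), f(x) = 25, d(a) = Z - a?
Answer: 9*√26672362/271 ≈ 171.52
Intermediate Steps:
Z = 10 (Z = -2*(-5) = 10)
d(a) = 10 - a
r(o) = 7 + 346*o (r(o) = 7 + 173*(o + o) = 7 + 173*(2*o) = 7 + 346*o)
J(c, I) = (c + c*(10 - c))/(I + c) (J(c, I) = (c + (10 - c)*c)/(I + c) = (c + c*(10 - c))/(I + c))
√(J(f(-21), -567) + r(85)) = √(25*(11 - 1*25)/(-567 + 25) + (7 + 346*85)) = √(25*(11 - 25)/(-542) + (7 + 29410)) = √(25*(-1/542)*(-14) + 29417) = √(175/271 + 29417) = √(7972182/271) = 9*√26672362/271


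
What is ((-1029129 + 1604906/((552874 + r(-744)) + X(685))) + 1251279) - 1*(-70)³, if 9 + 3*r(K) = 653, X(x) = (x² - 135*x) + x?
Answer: 1577661165368/2791571 ≈ 5.6515e+5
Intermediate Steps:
X(x) = x² - 134*x
r(K) = 644/3 (r(K) = -3 + (⅓)*653 = -3 + 653/3 = 644/3)
((-1029129 + 1604906/((552874 + r(-744)) + X(685))) + 1251279) - 1*(-70)³ = ((-1029129 + 1604906/((552874 + 644/3) + 685*(-134 + 685))) + 1251279) - 1*(-70)³ = ((-1029129 + 1604906/(1659266/3 + 685*551)) + 1251279) - 1*(-343000) = ((-1029129 + 1604906/(1659266/3 + 377435)) + 1251279) + 343000 = ((-1029129 + 1604906/(2791571/3)) + 1251279) + 343000 = ((-1029129 + 1604906*(3/2791571)) + 1251279) + 343000 = ((-1029129 + 4814718/2791571) + 1251279) + 343000 = (-2872881856941/2791571 + 1251279) + 343000 = 620152312368/2791571 + 343000 = 1577661165368/2791571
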